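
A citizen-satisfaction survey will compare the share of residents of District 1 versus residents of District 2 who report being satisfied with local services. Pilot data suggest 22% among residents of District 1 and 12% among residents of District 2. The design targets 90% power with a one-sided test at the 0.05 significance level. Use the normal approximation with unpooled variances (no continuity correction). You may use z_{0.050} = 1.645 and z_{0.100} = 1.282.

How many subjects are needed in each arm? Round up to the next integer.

n = (z_α + z_β)² · [p₁(1−p₁) + p₂(1−p₂)] / (p₁ − p₂)²
  = (1.645 + 1.282)² · (0.22·0.78 + 0.12·0.88) / (0.10)²
  = (2.927)² · (0.1716 + 0.1056) / 0.0100
  = 8.5673 · 0.2772 / 0.0100
  = 237.49
Round up → n = 238 per group.

n = 238 per group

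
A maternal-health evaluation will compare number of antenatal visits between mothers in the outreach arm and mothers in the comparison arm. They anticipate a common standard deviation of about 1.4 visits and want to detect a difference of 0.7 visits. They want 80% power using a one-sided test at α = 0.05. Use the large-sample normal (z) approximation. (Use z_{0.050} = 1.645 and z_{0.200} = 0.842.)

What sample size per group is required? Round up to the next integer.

n = 50 per group

n = (z_α + z_β)² · (σ₁² + σ₂²) / δ²
  = (1.645 + 0.842)² · (2·1.4² = 3.92) / 0.7²
  = 6.1852 · 3.92 / 0.49
  = 49.48
Round up → n = 50 per group.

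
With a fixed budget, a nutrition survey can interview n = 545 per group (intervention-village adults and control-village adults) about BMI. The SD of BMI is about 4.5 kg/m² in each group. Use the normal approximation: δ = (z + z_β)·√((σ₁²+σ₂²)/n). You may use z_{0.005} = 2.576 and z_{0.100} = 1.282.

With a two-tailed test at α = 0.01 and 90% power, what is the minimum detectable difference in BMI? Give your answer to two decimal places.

Minimum detectable difference ≈ 1.05 kg/m²

δ = (z_{α/2} + z_β) · √((σ₁²+σ₂²)/n)
  = (2.576 + 1.282) · √(40.5/545)
  = 3.858 · √0.07431
  = 3.858 · 0.2726
  = 1.0517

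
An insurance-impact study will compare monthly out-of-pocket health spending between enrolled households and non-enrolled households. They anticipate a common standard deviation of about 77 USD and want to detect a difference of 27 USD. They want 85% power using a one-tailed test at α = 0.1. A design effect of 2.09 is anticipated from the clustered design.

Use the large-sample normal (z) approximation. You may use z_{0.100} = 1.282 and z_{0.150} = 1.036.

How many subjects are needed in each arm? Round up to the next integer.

n = 183 per group

n = (z_α + z_β)² · (σ₁² + σ₂²) / δ²
  = (1.282 + 1.036)² · (2·77² = 11858) / 27²
  = 5.3731 · 11858 / 729
  = 87.40
Design effect: 2.09 × 87.40 = 182.67.
Round up → n = 183 per group.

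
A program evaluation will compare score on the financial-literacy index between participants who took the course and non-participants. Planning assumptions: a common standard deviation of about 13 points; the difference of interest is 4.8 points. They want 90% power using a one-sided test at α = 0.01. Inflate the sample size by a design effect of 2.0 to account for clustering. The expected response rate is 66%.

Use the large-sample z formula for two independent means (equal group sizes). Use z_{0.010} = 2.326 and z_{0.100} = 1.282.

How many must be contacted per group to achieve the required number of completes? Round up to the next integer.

n = (z_α + z_β)² · (σ₁² + σ₂²) / δ²
  = (2.326 + 1.282)² · (2·13² = 338) / 4.8²
  = 13.0177 · 338 / 23.04
  = 190.97
Design effect: 2.0 × 190.97 = 381.94.
Adjust for 66% response: 381.94 / 0.66 = 578.70.
Round up → n = 579 per group.

n = 579 per group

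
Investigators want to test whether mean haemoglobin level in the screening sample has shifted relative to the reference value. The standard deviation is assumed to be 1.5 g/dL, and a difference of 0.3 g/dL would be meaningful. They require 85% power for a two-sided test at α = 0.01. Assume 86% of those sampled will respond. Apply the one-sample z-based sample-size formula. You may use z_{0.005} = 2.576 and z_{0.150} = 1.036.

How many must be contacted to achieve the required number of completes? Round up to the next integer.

n = 380

n = (z_{α/2} + z_β)² · σ² / δ²
  = (2.576 + 1.036)² · 1.5² / 0.3²
  = 13.0465 · 2.25 / 0.09
  = 326.16
Adjust for 86% response: 326.16 / 0.86 = 379.26.
Round up → n = 380.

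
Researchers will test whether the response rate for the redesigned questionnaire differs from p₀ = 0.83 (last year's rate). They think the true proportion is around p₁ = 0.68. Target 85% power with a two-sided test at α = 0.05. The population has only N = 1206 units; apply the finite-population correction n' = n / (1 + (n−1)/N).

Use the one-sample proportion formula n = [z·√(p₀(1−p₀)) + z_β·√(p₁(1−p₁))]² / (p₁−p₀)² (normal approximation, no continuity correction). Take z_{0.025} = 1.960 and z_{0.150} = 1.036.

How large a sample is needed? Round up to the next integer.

n = [z_{α/2}·√(p₀q₀) + z_β·√(p₁q₁)]² / (p₁ − p₀)²
  = [1.960·√(0.83·0.17) + 1.036·√(0.68·0.32)]² / (-0.15)²
  = [1.960·0.3756 + 1.036·0.4665]² / 0.0225
  = [1.2195]² / 0.0225
  = 66.10
Finite-population correction (N = 1206): 66.10 / (1 + (66.10 − 1)/1206) = 62.71.
Round up → n = 63.

n = 63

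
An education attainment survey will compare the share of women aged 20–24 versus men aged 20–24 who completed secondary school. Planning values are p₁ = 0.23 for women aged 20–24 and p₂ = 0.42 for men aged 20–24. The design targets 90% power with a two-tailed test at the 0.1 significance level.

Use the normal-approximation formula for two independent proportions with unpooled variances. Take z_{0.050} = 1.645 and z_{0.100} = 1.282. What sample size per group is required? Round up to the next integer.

n = 100 per group

n = (z_{α/2} + z_β)² · [p₁(1−p₁) + p₂(1−p₂)] / (p₁ − p₂)²
  = (1.645 + 1.282)² · (0.23·0.77 + 0.42·0.58) / (-0.19)²
  = (2.927)² · (0.1771 + 0.2436) / 0.0361
  = 8.5673 · 0.4207 / 0.0361
  = 99.84
Round up → n = 100 per group.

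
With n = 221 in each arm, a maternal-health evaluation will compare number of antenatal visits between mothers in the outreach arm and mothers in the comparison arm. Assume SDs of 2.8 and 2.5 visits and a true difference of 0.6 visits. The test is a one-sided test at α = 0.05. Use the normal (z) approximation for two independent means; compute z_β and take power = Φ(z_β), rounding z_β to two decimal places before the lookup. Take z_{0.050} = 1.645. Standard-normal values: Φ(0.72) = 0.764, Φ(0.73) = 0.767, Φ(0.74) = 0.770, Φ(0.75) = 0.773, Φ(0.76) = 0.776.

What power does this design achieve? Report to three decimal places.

Power ≈ 0.767

z_β = δ·√(n/(σ₁²+σ₂²)) − z_α
    = 0.6 · √(221/14.09) − 1.645
    = 0.6 · 3.96041 − 1.645
    = 2.3762 − 1.645 = 0.7312 → 0.73
Power = Φ(0.73) = 0.767.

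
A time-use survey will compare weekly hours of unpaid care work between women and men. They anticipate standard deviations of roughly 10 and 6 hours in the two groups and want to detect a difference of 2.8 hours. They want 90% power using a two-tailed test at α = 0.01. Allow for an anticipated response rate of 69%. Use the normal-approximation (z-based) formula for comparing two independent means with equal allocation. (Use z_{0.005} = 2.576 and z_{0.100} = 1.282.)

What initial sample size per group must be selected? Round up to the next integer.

n = 375 per group

n = (z_{α/2} + z_β)² · (σ₁² + σ₂²) / δ²
  = (2.576 + 1.282)² · (10² + 6² = 136) / 2.8²
  = 14.8842 · 136 / 7.84
  = 258.19
Adjust for 69% response: 258.19 / 0.69 = 374.20.
Round up → n = 375 per group.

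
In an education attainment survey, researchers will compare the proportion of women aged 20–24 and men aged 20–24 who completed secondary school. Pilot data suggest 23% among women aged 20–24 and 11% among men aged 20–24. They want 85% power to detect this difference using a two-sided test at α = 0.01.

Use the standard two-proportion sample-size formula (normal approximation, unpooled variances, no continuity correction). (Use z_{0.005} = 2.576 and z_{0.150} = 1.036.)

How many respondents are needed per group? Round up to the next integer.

n = 250 per group

n = (z_{α/2} + z_β)² · [p₁(1−p₁) + p₂(1−p₂)] / (p₁ − p₂)²
  = (2.576 + 1.036)² · (0.23·0.77 + 0.11·0.89) / (0.12)²
  = (3.612)² · (0.1771 + 0.0979) / 0.0144
  = 13.0465 · 0.2750 / 0.0144
  = 249.15
Round up → n = 250 per group.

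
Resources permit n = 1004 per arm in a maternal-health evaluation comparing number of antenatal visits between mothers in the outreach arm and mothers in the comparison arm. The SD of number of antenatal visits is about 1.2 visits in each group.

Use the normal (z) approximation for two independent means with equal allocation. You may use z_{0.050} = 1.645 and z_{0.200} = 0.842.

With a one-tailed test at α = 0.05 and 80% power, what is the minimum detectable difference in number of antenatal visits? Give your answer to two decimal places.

Minimum detectable difference ≈ 0.13 visits

δ = (z_α + z_β) · √((σ₁²+σ₂²)/n)
  = (1.645 + 0.842) · √(2.88/1004)
  = 2.487 · √0.00287
  = 2.487 · 0.0536
  = 0.1332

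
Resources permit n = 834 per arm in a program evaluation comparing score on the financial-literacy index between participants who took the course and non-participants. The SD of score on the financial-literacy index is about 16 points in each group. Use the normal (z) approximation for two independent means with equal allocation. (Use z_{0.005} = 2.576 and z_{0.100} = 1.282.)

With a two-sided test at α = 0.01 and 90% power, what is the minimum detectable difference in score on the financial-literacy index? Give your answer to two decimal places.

δ = (z_{α/2} + z_β) · √((σ₁²+σ₂²)/n)
  = (2.576 + 1.282) · √(512/834)
  = 3.858 · √0.61391
  = 3.858 · 0.7835
  = 3.0228

Minimum detectable difference ≈ 3.02 points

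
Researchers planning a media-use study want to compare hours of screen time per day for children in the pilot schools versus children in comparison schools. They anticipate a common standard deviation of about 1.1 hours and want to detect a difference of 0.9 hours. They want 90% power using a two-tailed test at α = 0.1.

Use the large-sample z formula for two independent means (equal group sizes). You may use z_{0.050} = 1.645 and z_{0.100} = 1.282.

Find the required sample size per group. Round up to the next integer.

n = (z_{α/2} + z_β)² · (σ₁² + σ₂²) / δ²
  = (1.645 + 1.282)² · (2·1.1² = 2.42) / 0.9²
  = 8.5673 · 2.42 / 0.81
  = 25.60
Round up → n = 26 per group.

n = 26 per group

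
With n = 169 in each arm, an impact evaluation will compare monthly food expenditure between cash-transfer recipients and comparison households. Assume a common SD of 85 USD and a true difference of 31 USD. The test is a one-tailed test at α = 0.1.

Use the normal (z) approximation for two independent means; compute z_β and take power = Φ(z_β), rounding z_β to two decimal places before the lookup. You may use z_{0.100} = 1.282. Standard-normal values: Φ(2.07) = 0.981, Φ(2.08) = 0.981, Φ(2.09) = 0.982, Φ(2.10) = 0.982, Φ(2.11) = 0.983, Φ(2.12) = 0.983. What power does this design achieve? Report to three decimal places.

z_β = δ·√(n/(σ₁²+σ₂²)) − z_α
    = 31 · √(169/14450) − 1.282
    = 31 · 0.10815 − 1.282
    = 3.3525 − 1.282 = 2.0705 → 2.07
Power = Φ(2.07) = 0.981.

Power ≈ 0.981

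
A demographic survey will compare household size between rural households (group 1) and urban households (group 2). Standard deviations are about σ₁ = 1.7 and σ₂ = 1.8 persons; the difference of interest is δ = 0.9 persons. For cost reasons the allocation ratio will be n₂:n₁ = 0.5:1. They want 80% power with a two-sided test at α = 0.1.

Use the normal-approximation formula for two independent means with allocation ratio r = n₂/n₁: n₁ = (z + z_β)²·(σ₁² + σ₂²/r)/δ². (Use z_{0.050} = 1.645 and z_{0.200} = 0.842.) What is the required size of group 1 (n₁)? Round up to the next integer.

n₁ = (z_{α/2} + z_β)² · (σ₁² + σ₂²/r) / δ²
   = (1.645 + 0.842)² · (1.7² + 1.8²/0.5) / 0.9²
   = 6.1852 · (2.89 + 6.48) / 0.81
   = 6.1852 · 9.37 / 0.81
   = 71.55
Round up → n₁ = 72; n₂ = r·n₁ = 0.5 × 72 = 36.

n₁ = 72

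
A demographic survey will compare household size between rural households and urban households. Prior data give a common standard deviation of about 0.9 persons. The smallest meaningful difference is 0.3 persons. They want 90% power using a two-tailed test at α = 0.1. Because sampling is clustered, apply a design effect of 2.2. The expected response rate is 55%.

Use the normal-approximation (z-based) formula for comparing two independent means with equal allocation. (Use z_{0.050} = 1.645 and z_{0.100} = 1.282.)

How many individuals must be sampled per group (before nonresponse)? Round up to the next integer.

n = 617 per group

n = (z_{α/2} + z_β)² · (σ₁² + σ₂²) / δ²
  = (1.645 + 1.282)² · (2·0.9² = 1.62) / 0.3²
  = 8.5673 · 1.62 / 0.09
  = 154.21
Design effect: 2.2 × 154.21 = 339.27.
Adjust for 55% response: 339.27 / 0.55 = 616.85.
Round up → n = 617 per group.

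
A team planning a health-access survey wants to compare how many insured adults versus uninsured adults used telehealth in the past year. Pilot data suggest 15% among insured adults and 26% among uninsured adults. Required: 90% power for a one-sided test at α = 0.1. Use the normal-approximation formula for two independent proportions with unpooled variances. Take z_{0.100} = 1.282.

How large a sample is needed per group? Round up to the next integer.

n = (z_α + z_β)² · [p₁(1−p₁) + p₂(1−p₂)] / (p₁ − p₂)²
  = (1.282 + 1.282)² · (0.15·0.85 + 0.26·0.74) / (-0.11)²
  = (2.564)² · (0.1275 + 0.1924) / 0.0121
  = 6.5741 · 0.3199 / 0.0121
  = 173.81
Round up → n = 174 per group.

n = 174 per group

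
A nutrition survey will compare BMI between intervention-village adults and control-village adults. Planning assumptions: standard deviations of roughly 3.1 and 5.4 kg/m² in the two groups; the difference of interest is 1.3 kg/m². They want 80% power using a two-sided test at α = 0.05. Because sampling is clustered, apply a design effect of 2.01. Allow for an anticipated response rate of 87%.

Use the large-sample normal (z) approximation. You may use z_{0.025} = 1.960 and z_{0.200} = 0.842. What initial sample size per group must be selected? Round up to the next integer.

n = 417 per group

n = (z_{α/2} + z_β)² · (σ₁² + σ₂²) / δ²
  = (1.960 + 0.842)² · (3.1² + 5.4² = 38.77) / 1.3²
  = 7.8512 · 38.77 / 1.69
  = 180.11
Design effect: 2.01 × 180.11 = 362.03.
Adjust for 87% response: 362.03 / 0.87 = 416.12.
Round up → n = 417 per group.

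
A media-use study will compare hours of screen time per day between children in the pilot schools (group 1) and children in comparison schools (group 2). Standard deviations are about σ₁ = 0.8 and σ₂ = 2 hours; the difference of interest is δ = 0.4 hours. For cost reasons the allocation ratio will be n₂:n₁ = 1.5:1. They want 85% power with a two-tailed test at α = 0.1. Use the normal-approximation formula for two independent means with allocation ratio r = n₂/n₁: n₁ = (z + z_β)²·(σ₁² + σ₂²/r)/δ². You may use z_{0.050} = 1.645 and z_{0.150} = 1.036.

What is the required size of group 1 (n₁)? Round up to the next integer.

n₁ = 149

n₁ = (z_{α/2} + z_β)² · (σ₁² + σ₂²/r) / δ²
   = (1.645 + 1.036)² · (0.8² + 2²/1.5) / 0.4²
   = 7.1878 · (0.64 + 2.6667) / 0.16
   = 7.1878 · 3.3067 / 0.16
   = 148.55
Round up → n₁ = 149; n₂ = r·n₁ = 1.5 × 149 = 224.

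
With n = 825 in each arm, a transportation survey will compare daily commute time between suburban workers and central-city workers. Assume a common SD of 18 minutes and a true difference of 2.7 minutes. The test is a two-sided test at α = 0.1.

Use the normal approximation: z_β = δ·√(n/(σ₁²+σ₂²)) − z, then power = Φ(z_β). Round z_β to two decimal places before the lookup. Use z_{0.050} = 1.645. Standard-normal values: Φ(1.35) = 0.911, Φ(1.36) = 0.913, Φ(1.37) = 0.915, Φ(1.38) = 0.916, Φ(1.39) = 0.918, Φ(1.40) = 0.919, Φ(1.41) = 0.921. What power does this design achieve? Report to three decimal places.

Power ≈ 0.919

z_β = δ·√(n/(σ₁²+σ₂²)) − z_{α/2}
    = 2.7 · √(825/648) − 1.645
    = 2.7 · 1.12834 − 1.645
    = 3.0465 − 1.645 = 1.4015 → 1.40
Power = Φ(1.40) = 0.919.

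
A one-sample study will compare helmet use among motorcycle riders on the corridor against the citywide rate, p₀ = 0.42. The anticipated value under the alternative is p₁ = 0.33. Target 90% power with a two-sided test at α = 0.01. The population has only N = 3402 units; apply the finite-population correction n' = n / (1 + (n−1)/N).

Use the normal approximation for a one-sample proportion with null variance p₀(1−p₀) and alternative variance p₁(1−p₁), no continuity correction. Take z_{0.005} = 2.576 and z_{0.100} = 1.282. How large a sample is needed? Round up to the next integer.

n = 385

n = [z_{α/2}·√(p₀q₀) + z_β·√(p₁q₁)]² / (p₁ − p₀)²
  = [2.576·√(0.42·0.58) + 1.282·√(0.33·0.67)]² / (-0.09)²
  = [2.576·0.4936 + 1.282·0.4702]² / 0.0081
  = [1.8742]² / 0.0081
  = 433.67
Finite-population correction (N = 3402): 433.67 / (1 + (433.67 − 1)/3402) = 384.74.
Round up → n = 385.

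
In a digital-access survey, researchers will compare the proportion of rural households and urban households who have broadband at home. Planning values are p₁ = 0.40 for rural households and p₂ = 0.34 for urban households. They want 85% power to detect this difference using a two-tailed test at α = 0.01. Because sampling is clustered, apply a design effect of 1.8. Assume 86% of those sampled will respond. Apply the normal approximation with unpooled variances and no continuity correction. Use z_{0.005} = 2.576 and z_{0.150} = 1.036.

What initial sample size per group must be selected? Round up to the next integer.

n = (z_{α/2} + z_β)² · [p₁(1−p₁) + p₂(1−p₂)] / (p₁ − p₂)²
  = (2.576 + 1.036)² · (0.40·0.60 + 0.34·0.66) / (0.06)²
  = (3.612)² · (0.2400 + 0.2244) / 0.0036
  = 13.0465 · 0.4644 / 0.0036
  = 1683.00
Design effect: 1.8 × 1683.00 = 3029.41.
Adjust for 86% response: 3029.41 / 0.86 = 3522.57.
Round up → n = 3523 per group.

n = 3523 per group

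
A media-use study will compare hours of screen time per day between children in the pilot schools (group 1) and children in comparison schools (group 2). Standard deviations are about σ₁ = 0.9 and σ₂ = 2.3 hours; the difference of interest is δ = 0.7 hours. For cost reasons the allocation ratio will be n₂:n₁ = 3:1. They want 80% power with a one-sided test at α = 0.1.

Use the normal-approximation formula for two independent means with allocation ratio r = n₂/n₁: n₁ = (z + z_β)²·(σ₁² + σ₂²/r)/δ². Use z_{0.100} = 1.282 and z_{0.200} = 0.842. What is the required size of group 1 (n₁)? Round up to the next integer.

n₁ = (z_α + z_β)² · (σ₁² + σ₂²/r) / δ²
   = (1.282 + 0.842)² · (0.9² + 2.3²/3) / 0.7²
   = 4.5114 · (0.81 + 1.7633) / 0.49
   = 4.5114 · 2.5733 / 0.49
   = 23.69
Round up → n₁ = 24; n₂ = r·n₁ = 3 × 24 = 72.

n₁ = 24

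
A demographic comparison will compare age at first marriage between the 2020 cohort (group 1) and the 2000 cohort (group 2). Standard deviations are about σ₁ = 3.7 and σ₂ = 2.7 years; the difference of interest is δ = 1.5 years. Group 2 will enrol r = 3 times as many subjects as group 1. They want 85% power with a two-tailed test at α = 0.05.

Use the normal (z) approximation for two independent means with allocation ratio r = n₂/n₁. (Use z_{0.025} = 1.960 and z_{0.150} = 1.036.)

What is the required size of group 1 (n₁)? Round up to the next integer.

n₁ = 65

n₁ = (z_{α/2} + z_β)² · (σ₁² + σ₂²/r) / δ²
   = (1.960 + 1.036)² · (3.7² + 2.7²/3) / 1.5²
   = 8.9760 · (13.69 + 2.43) / 2.25
   = 8.9760 · 16.12 / 2.25
   = 64.31
Round up → n₁ = 65; n₂ = r·n₁ = 3 × 65 = 195.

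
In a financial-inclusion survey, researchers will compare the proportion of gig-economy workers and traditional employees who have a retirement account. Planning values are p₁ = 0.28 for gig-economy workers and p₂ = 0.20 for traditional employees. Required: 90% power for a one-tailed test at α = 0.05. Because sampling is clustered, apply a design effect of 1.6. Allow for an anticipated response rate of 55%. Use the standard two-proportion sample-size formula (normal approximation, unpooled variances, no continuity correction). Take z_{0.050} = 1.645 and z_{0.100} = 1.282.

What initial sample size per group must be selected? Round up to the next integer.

n = 1409 per group

n = (z_α + z_β)² · [p₁(1−p₁) + p₂(1−p₂)] / (p₁ − p₂)²
  = (1.645 + 1.282)² · (0.28·0.72 + 0.20·0.80) / (0.08)²
  = (2.927)² · (0.2016 + 0.1600) / 0.0064
  = 8.5673 · 0.3616 / 0.0064
  = 484.05
Design effect: 1.6 × 484.05 = 774.49.
Adjust for 55% response: 774.49 / 0.55 = 1408.16.
Round up → n = 1409 per group.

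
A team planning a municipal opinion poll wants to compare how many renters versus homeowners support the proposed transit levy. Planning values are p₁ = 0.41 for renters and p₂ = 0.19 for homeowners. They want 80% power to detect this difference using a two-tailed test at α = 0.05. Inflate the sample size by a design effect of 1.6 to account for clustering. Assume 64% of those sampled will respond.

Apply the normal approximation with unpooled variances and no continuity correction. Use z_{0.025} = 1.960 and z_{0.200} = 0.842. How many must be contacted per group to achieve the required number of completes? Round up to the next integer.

n = (z_{α/2} + z_β)² · [p₁(1−p₁) + p₂(1−p₂)] / (p₁ − p₂)²
  = (1.960 + 0.842)² · (0.41·0.59 + 0.19·0.81) / (0.22)²
  = (2.802)² · (0.2419 + 0.1539) / 0.0484
  = 7.8512 · 0.3958 / 0.0484
  = 64.20
Design effect: 1.6 × 64.20 = 102.73.
Adjust for 64% response: 102.73 / 0.64 = 160.51.
Round up → n = 161 per group.

n = 161 per group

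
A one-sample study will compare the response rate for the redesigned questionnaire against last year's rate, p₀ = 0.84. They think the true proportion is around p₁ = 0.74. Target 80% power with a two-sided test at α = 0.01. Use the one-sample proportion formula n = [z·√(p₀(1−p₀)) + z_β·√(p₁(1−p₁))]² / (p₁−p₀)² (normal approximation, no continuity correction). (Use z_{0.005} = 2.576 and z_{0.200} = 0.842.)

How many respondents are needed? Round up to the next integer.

n = [z_{α/2}·√(p₀q₀) + z_β·√(p₁q₁)]² / (p₁ − p₀)²
  = [2.576·√(0.84·0.16) + 0.842·√(0.74·0.26)]² / (-0.10)²
  = [2.576·0.3666 + 0.842·0.4386]² / 0.0100
  = [1.3137]² / 0.0100
  = 172.58
Round up → n = 173.

n = 173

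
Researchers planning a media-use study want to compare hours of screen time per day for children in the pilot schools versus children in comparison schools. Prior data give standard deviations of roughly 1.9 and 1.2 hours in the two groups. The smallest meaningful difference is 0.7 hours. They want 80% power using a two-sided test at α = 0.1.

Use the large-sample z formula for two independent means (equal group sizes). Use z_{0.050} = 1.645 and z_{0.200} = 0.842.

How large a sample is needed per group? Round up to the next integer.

n = 64 per group

n = (z_{α/2} + z_β)² · (σ₁² + σ₂²) / δ²
  = (1.645 + 0.842)² · (1.9² + 1.2² = 5.05) / 0.7²
  = 6.1852 · 5.05 / 0.49
  = 63.75
Round up → n = 64 per group.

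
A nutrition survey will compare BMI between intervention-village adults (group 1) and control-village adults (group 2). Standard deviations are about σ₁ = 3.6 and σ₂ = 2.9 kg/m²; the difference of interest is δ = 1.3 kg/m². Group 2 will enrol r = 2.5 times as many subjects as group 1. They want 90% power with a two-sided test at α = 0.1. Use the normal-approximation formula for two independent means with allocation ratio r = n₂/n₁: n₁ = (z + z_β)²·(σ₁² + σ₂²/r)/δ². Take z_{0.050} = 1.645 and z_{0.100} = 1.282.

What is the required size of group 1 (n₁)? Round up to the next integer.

n₁ = 83

n₁ = (z_{α/2} + z_β)² · (σ₁² + σ₂²/r) / δ²
   = (1.645 + 1.282)² · (3.6² + 2.9²/2.5) / 1.3²
   = 8.5673 · (12.96 + 3.364) / 1.69
   = 8.5673 · 16.324 / 1.69
   = 82.75
Round up → n₁ = 83; n₂ = r·n₁ = 2.5 × 83 = 208.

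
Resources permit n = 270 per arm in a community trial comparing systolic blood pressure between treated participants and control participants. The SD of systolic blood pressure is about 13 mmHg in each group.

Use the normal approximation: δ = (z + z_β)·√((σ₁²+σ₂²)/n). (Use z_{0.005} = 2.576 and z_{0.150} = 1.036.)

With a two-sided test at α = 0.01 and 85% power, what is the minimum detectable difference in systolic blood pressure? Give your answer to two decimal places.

δ = (z_{α/2} + z_β) · √((σ₁²+σ₂²)/n)
  = (2.576 + 1.036) · √(338/270)
  = 3.612 · √1.2519
  = 3.612 · 1.1189
  = 4.0413

Minimum detectable difference ≈ 4.04 mmHg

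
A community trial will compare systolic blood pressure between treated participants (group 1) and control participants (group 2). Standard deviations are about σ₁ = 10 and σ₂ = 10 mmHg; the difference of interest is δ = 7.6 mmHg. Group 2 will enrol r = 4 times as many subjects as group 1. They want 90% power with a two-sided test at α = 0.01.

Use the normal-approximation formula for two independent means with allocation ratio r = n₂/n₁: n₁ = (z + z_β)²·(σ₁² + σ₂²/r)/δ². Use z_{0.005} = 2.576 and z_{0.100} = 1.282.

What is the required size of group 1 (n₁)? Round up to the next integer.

n₁ = (z_{α/2} + z_β)² · (σ₁² + σ₂²/r) / δ²
   = (2.576 + 1.282)² · (10² + 10²/4) / 7.6²
   = 14.8842 · (100 + 25) / 57.76
   = 14.8842 · 125 / 57.76
   = 32.21
Round up → n₁ = 33; n₂ = r·n₁ = 4 × 33 = 132.

n₁ = 33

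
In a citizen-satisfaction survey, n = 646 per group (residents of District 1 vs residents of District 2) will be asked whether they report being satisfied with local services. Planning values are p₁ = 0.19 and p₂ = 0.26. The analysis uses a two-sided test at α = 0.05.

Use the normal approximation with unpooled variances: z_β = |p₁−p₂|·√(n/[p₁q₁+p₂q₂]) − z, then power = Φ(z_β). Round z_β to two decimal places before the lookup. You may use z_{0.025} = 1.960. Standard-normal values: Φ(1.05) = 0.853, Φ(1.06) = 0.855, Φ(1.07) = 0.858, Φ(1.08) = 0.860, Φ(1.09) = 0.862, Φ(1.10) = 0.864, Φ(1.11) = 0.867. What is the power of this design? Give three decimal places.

Power ≈ 0.855

z_β = |p₁−p₂|·√(n/[p₁q₁+p₂q₂]) − z_{α/2}
    = 0.07 · √(646/0.3463) − 1.960
    = 0.07 · 43.1907 − 1.960
    = 3.0233 − 1.960 = 1.0633 → 1.06
Power = Φ(1.06) = 0.855.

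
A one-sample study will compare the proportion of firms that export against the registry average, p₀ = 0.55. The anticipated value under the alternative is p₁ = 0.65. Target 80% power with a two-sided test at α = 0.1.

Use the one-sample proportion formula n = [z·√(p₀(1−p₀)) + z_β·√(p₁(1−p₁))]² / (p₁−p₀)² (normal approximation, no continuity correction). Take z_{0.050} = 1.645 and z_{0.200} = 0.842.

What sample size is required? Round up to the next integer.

n = 149

n = [z_{α/2}·√(p₀q₀) + z_β·√(p₁q₁)]² / (p₁ − p₀)²
  = [1.645·√(0.55·0.45) + 0.842·√(0.65·0.35)]² / (0.10)²
  = [1.645·0.4975 + 0.842·0.4770]² / 0.0100
  = [1.2200]² / 0.0100
  = 148.84
Round up → n = 149.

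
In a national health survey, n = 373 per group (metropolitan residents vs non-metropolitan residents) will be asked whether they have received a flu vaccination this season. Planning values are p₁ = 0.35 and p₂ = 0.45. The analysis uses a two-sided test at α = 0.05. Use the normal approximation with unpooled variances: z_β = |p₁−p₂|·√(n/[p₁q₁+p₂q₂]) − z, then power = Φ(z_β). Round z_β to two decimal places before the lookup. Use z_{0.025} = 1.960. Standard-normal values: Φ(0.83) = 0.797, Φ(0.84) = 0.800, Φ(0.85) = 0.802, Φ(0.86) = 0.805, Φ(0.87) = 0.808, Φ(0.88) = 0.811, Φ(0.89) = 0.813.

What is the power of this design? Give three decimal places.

z_β = |p₁−p₂|·√(n/[p₁q₁+p₂q₂]) − z_{α/2}
    = 0.10 · √(373/0.4750) − 1.960
    = 0.10 · 28.0225 − 1.960
    = 2.8023 − 1.960 = 0.8423 → 0.84
Power = Φ(0.84) = 0.800.

Power ≈ 0.800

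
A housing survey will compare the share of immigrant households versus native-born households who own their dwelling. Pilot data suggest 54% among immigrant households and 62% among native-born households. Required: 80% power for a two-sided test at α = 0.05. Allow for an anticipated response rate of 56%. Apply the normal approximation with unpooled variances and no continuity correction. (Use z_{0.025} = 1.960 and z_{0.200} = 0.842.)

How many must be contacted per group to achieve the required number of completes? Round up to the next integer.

n = (z_{α/2} + z_β)² · [p₁(1−p₁) + p₂(1−p₂)] / (p₁ − p₂)²
  = (1.960 + 0.842)² · (0.54·0.46 + 0.62·0.38) / (-0.08)²
  = (2.802)² · (0.2484 + 0.2356) / 0.0064
  = 7.8512 · 0.4840 / 0.0064
  = 593.75
Adjust for 56% response: 593.75 / 0.56 = 1060.26.
Round up → n = 1061 per group.

n = 1061 per group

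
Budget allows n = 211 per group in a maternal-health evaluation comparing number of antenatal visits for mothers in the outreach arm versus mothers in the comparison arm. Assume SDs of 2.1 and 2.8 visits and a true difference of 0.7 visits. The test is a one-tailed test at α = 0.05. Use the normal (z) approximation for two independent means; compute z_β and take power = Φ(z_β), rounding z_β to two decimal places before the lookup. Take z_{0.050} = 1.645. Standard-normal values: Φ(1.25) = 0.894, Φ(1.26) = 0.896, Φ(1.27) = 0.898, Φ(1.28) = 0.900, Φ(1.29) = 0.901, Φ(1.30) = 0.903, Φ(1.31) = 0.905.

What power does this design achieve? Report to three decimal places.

Power ≈ 0.896

z_β = δ·√(n/(σ₁²+σ₂²)) − z_α
    = 0.7 · √(211/12.25) − 1.645
    = 0.7 · 4.15024 − 1.645
    = 2.9052 − 1.645 = 1.2602 → 1.26
Power = Φ(1.26) = 0.896.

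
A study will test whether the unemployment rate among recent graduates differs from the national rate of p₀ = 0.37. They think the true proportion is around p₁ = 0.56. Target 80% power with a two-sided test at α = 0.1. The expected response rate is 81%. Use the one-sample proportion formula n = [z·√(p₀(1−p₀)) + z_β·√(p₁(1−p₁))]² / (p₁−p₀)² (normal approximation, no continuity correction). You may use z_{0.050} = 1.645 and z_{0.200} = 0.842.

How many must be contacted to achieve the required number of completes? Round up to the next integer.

n = [z_{α/2}·√(p₀q₀) + z_β·√(p₁q₁)]² / (p₁ − p₀)²
  = [1.645·√(0.37·0.63) + 0.842·√(0.56·0.44)]² / (0.19)²
  = [1.645·0.4828 + 0.842·0.4964]² / 0.0361
  = [1.2122]² / 0.0361
  = 40.70
Adjust for 81% response: 40.70 / 0.81 = 50.25.
Round up → n = 51.

n = 51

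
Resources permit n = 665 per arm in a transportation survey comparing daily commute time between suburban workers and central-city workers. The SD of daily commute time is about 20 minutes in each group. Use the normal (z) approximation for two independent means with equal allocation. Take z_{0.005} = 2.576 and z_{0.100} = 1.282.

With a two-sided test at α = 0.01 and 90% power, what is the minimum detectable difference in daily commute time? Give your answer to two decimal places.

Minimum detectable difference ≈ 4.23 minutes

δ = (z_{α/2} + z_β) · √((σ₁²+σ₂²)/n)
  = (2.576 + 1.282) · √(800/665)
  = 3.858 · √1.203
  = 3.858 · 1.0968
  = 4.2315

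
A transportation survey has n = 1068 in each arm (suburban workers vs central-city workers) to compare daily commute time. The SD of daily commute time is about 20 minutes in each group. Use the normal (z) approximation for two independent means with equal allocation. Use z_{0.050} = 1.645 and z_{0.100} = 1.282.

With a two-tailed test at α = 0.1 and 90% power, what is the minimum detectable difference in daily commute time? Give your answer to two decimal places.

δ = (z_{α/2} + z_β) · √((σ₁²+σ₂²)/n)
  = (1.645 + 1.282) · √(800/1068)
  = 2.927 · √0.74906
  = 2.927 · 0.8655
  = 2.5333

Minimum detectable difference ≈ 2.53 minutes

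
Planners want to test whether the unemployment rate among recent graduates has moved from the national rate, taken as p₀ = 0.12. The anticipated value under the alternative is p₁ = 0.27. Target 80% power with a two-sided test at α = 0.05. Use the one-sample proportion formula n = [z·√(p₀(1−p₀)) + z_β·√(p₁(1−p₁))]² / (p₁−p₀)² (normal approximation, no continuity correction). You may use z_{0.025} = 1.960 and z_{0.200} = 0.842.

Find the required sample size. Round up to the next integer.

n = 46

n = [z_{α/2}·√(p₀q₀) + z_β·√(p₁q₁)]² / (p₁ − p₀)²
  = [1.960·√(0.12·0.88) + 0.842·√(0.27·0.73)]² / (0.15)²
  = [1.960·0.3250 + 0.842·0.4440]² / 0.0225
  = [1.0107]² / 0.0225
  = 45.40
Round up → n = 46.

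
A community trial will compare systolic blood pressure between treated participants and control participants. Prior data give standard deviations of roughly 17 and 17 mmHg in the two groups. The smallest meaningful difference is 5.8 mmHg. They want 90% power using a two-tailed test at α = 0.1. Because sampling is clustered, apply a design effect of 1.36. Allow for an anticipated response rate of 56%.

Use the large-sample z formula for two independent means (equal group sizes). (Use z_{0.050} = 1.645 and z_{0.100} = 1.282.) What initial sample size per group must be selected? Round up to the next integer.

n = 358 per group

n = (z_{α/2} + z_β)² · (σ₁² + σ₂²) / δ²
  = (1.645 + 1.282)² · (17² + 17² = 578) / 5.8²
  = 8.5673 · 578 / 33.64
  = 147.20
Design effect: 1.36 × 147.20 = 200.20.
Adjust for 56% response: 200.20 / 0.56 = 357.49.
Round up → n = 358 per group.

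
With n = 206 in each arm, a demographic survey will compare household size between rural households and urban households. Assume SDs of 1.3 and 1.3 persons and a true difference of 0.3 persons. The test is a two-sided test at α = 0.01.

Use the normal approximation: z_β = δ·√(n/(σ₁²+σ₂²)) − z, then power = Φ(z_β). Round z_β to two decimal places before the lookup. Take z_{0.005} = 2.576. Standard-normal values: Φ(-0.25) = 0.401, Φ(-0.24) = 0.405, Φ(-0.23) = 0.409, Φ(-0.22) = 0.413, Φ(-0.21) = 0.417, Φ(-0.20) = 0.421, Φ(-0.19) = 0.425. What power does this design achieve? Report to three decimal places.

z_β = δ·√(n/(σ₁²+σ₂²)) − z_{α/2}
    = 0.3 · √(206/3.38) − 2.576
    = 0.3 · 7.80684 − 2.576
    = 2.3421 − 2.576 = -0.2339 → -0.23
Power = Φ(-0.23) = 0.409.

Power ≈ 0.409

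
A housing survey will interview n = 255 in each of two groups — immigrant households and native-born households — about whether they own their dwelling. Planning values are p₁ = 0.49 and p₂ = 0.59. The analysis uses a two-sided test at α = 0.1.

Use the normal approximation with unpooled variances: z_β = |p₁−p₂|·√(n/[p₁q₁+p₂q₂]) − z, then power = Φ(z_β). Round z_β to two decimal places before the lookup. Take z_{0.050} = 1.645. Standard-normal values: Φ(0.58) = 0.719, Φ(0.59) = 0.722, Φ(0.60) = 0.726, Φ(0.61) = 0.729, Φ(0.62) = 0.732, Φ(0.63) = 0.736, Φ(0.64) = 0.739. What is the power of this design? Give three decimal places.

z_β = |p₁−p₂|·√(n/[p₁q₁+p₂q₂]) − z_{α/2}
    = 0.10 · √(255/0.4918) − 1.645
    = 0.10 · 22.7707 − 1.645
    = 2.2771 − 1.645 = 0.6321 → 0.63
Power = Φ(0.63) = 0.736.

Power ≈ 0.736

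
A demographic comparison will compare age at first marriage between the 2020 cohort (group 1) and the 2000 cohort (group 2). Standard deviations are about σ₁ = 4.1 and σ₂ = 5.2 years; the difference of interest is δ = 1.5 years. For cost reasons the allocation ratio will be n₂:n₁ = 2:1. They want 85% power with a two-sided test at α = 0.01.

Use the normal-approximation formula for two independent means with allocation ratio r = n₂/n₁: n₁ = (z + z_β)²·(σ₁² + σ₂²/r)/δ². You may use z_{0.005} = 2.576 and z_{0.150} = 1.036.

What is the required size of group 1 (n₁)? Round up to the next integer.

n₁ = 176

n₁ = (z_{α/2} + z_β)² · (σ₁² + σ₂²/r) / δ²
   = (2.576 + 1.036)² · (4.1² + 5.2²/2) / 1.5²
   = 13.0465 · (16.81 + 13.52) / 2.25
   = 13.0465 · 30.33 / 2.25
   = 175.87
Round up → n₁ = 176; n₂ = r·n₁ = 2 × 176 = 352.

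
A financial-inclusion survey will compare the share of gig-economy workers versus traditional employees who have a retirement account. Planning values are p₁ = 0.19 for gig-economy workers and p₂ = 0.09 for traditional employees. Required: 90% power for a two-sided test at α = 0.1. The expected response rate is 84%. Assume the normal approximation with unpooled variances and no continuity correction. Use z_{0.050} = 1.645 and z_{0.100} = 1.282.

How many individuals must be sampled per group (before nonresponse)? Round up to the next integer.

n = 241 per group

n = (z_{α/2} + z_β)² · [p₁(1−p₁) + p₂(1−p₂)] / (p₁ − p₂)²
  = (1.645 + 1.282)² · (0.19·0.81 + 0.09·0.91) / (0.10)²
  = (2.927)² · (0.1539 + 0.0819) / 0.0100
  = 8.5673 · 0.2358 / 0.0100
  = 202.02
Adjust for 84% response: 202.02 / 0.84 = 240.50.
Round up → n = 241 per group.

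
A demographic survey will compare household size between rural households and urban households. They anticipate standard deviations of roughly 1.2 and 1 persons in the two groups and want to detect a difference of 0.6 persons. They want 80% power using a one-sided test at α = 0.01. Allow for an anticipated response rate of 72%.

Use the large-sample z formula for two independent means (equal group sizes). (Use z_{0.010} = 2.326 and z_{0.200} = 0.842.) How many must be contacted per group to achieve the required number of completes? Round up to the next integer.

n = 95 per group

n = (z_α + z_β)² · (σ₁² + σ₂²) / δ²
  = (2.326 + 0.842)² · (1.2² + 1² = 2.44) / 0.6²
  = 10.0362 · 2.44 / 0.36
  = 68.02
Adjust for 72% response: 68.02 / 0.72 = 94.48.
Round up → n = 95 per group.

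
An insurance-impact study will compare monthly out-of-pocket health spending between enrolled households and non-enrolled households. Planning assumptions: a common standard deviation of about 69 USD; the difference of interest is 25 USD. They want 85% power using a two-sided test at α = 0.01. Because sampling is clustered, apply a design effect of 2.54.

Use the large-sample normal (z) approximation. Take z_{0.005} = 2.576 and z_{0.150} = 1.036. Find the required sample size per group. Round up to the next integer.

n = 505 per group

n = (z_{α/2} + z_β)² · (σ₁² + σ₂²) / δ²
  = (2.576 + 1.036)² · (2·69² = 9522) / 25²
  = 13.0465 · 9522 / 625
  = 198.77
Design effect: 2.54 × 198.77 = 504.87.
Round up → n = 505 per group.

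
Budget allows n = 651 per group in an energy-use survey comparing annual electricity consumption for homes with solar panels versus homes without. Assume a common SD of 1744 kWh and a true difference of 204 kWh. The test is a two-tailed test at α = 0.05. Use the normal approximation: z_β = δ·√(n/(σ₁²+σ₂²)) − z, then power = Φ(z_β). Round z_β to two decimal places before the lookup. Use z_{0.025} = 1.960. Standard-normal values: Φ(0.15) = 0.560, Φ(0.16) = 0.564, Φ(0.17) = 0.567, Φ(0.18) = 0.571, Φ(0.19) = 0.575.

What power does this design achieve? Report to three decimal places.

z_β = δ·√(n/(σ₁²+σ₂²)) − z_{α/2}
    = 204 · √(651/6083072) − 1.960
    = 204 · 0.01034 − 1.960
    = 2.1104 − 1.960 = 0.1504 → 0.15
Power = Φ(0.15) = 0.560.

Power ≈ 0.560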